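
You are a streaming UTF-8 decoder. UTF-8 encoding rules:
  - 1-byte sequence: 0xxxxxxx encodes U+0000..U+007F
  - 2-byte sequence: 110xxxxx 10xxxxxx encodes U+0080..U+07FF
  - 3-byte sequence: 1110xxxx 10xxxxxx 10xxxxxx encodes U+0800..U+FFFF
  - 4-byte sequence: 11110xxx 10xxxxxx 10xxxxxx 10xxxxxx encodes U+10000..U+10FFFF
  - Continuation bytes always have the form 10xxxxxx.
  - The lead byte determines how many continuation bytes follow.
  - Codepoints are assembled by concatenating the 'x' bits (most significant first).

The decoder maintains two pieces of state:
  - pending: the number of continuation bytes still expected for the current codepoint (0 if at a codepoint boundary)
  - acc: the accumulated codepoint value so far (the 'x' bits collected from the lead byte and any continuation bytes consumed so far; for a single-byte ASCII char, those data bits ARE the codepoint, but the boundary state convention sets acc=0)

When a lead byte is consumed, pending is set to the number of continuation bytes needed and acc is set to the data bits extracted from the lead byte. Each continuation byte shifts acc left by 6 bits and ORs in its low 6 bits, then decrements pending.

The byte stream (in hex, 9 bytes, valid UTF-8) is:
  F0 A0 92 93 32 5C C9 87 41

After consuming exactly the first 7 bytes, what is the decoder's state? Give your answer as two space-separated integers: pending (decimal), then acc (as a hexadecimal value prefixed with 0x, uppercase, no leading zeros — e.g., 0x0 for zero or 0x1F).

Byte[0]=F0: 4-byte lead. pending=3, acc=0x0
Byte[1]=A0: continuation. acc=(acc<<6)|0x20=0x20, pending=2
Byte[2]=92: continuation. acc=(acc<<6)|0x12=0x812, pending=1
Byte[3]=93: continuation. acc=(acc<<6)|0x13=0x20493, pending=0
Byte[4]=32: 1-byte. pending=0, acc=0x0
Byte[5]=5C: 1-byte. pending=0, acc=0x0
Byte[6]=C9: 2-byte lead. pending=1, acc=0x9

Answer: 1 0x9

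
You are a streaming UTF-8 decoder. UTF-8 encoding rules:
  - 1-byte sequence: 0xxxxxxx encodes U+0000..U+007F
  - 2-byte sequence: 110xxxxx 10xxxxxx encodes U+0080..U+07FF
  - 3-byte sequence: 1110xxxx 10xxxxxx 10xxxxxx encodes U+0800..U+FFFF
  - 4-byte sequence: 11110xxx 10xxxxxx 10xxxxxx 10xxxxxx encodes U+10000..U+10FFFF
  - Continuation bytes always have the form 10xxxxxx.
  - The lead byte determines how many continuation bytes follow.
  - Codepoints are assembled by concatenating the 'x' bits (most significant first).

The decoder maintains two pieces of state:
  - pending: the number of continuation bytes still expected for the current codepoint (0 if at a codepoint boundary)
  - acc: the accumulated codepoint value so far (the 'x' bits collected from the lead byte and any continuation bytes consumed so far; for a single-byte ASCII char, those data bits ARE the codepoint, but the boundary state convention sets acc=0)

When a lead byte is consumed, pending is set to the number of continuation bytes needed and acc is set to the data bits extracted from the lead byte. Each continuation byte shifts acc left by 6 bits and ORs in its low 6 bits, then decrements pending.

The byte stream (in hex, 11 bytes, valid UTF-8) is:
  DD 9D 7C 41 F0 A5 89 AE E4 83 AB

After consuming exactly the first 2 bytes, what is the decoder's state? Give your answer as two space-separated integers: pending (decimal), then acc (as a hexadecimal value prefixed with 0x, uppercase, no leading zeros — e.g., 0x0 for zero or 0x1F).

Byte[0]=DD: 2-byte lead. pending=1, acc=0x1D
Byte[1]=9D: continuation. acc=(acc<<6)|0x1D=0x75D, pending=0

Answer: 0 0x75D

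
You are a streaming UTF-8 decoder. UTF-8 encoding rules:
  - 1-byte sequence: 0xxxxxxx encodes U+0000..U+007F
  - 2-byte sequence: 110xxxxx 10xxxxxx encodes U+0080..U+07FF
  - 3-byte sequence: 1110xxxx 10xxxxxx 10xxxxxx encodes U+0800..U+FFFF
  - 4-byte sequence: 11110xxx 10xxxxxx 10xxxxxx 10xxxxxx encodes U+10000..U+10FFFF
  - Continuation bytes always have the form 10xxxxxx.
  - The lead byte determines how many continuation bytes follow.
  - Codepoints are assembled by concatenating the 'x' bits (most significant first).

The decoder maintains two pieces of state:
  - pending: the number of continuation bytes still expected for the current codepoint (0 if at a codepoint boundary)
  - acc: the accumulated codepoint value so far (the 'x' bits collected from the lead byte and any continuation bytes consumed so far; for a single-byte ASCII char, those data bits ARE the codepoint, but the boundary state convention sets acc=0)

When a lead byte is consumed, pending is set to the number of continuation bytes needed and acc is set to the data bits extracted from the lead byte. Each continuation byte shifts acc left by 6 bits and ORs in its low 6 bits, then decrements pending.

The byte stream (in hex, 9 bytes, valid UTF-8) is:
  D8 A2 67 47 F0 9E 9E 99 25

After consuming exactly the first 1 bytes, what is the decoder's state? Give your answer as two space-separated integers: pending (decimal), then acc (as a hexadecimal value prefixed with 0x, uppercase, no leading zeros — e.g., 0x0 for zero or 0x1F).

Answer: 1 0x18

Derivation:
Byte[0]=D8: 2-byte lead. pending=1, acc=0x18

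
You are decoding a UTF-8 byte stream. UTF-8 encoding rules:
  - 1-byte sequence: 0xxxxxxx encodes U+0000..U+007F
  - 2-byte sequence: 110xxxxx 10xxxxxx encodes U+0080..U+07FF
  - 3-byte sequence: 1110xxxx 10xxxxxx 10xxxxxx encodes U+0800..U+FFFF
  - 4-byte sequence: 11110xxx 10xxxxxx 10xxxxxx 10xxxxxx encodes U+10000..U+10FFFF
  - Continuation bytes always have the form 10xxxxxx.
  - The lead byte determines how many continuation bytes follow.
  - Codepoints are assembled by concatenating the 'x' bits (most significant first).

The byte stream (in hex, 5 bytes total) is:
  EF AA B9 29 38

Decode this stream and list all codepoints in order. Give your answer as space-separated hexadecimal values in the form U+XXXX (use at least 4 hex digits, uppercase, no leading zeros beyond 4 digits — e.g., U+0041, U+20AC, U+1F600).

Byte[0]=EF: 3-byte lead, need 2 cont bytes. acc=0xF
Byte[1]=AA: continuation. acc=(acc<<6)|0x2A=0x3EA
Byte[2]=B9: continuation. acc=(acc<<6)|0x39=0xFAB9
Completed: cp=U+FAB9 (starts at byte 0)
Byte[3]=29: 1-byte ASCII. cp=U+0029
Byte[4]=38: 1-byte ASCII. cp=U+0038

Answer: U+FAB9 U+0029 U+0038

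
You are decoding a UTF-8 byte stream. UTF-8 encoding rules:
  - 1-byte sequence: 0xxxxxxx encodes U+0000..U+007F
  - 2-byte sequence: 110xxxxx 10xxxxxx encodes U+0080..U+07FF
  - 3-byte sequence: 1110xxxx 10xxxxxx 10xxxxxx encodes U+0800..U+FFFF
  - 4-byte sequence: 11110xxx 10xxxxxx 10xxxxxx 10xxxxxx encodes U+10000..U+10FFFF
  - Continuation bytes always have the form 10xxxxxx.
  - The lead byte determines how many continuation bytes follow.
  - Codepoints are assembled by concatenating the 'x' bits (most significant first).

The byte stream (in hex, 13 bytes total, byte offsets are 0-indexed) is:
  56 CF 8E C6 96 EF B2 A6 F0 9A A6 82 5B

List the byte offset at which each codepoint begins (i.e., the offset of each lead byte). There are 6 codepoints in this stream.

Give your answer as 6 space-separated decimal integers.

Answer: 0 1 3 5 8 12

Derivation:
Byte[0]=56: 1-byte ASCII. cp=U+0056
Byte[1]=CF: 2-byte lead, need 1 cont bytes. acc=0xF
Byte[2]=8E: continuation. acc=(acc<<6)|0x0E=0x3CE
Completed: cp=U+03CE (starts at byte 1)
Byte[3]=C6: 2-byte lead, need 1 cont bytes. acc=0x6
Byte[4]=96: continuation. acc=(acc<<6)|0x16=0x196
Completed: cp=U+0196 (starts at byte 3)
Byte[5]=EF: 3-byte lead, need 2 cont bytes. acc=0xF
Byte[6]=B2: continuation. acc=(acc<<6)|0x32=0x3F2
Byte[7]=A6: continuation. acc=(acc<<6)|0x26=0xFCA6
Completed: cp=U+FCA6 (starts at byte 5)
Byte[8]=F0: 4-byte lead, need 3 cont bytes. acc=0x0
Byte[9]=9A: continuation. acc=(acc<<6)|0x1A=0x1A
Byte[10]=A6: continuation. acc=(acc<<6)|0x26=0x6A6
Byte[11]=82: continuation. acc=(acc<<6)|0x02=0x1A982
Completed: cp=U+1A982 (starts at byte 8)
Byte[12]=5B: 1-byte ASCII. cp=U+005B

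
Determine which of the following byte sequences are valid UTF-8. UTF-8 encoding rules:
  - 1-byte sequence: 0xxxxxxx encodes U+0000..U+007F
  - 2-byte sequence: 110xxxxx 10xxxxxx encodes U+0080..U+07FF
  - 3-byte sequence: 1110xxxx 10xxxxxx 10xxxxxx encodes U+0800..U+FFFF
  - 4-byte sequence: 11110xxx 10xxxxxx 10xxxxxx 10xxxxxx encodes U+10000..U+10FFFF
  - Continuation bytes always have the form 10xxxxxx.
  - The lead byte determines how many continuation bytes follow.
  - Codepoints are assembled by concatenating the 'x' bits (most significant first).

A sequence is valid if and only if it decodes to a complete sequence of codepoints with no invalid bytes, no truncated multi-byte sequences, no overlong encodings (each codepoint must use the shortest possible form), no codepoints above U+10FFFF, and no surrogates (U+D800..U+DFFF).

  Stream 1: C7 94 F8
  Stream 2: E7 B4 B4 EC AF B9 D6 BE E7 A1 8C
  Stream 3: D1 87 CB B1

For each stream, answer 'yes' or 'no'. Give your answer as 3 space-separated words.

Stream 1: error at byte offset 2. INVALID
Stream 2: decodes cleanly. VALID
Stream 3: decodes cleanly. VALID

Answer: no yes yes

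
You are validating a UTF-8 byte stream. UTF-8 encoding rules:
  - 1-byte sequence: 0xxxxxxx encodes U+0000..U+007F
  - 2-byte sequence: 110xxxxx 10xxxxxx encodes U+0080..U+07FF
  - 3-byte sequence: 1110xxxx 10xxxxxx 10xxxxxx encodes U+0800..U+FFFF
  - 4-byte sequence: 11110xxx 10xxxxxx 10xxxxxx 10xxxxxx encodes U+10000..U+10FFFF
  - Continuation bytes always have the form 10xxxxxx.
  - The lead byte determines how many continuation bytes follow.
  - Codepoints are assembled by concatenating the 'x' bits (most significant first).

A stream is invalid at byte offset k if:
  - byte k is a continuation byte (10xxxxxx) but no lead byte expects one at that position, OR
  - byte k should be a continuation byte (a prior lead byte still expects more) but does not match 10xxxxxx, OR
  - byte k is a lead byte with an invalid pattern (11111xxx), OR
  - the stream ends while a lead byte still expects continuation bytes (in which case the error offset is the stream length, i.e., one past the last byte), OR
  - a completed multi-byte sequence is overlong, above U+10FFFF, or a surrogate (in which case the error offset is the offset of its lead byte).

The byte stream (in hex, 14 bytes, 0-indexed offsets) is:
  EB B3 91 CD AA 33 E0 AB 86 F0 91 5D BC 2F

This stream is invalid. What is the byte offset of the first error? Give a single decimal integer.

Byte[0]=EB: 3-byte lead, need 2 cont bytes. acc=0xB
Byte[1]=B3: continuation. acc=(acc<<6)|0x33=0x2F3
Byte[2]=91: continuation. acc=(acc<<6)|0x11=0xBCD1
Completed: cp=U+BCD1 (starts at byte 0)
Byte[3]=CD: 2-byte lead, need 1 cont bytes. acc=0xD
Byte[4]=AA: continuation. acc=(acc<<6)|0x2A=0x36A
Completed: cp=U+036A (starts at byte 3)
Byte[5]=33: 1-byte ASCII. cp=U+0033
Byte[6]=E0: 3-byte lead, need 2 cont bytes. acc=0x0
Byte[7]=AB: continuation. acc=(acc<<6)|0x2B=0x2B
Byte[8]=86: continuation. acc=(acc<<6)|0x06=0xAC6
Completed: cp=U+0AC6 (starts at byte 6)
Byte[9]=F0: 4-byte lead, need 3 cont bytes. acc=0x0
Byte[10]=91: continuation. acc=(acc<<6)|0x11=0x11
Byte[11]=5D: expected 10xxxxxx continuation. INVALID

Answer: 11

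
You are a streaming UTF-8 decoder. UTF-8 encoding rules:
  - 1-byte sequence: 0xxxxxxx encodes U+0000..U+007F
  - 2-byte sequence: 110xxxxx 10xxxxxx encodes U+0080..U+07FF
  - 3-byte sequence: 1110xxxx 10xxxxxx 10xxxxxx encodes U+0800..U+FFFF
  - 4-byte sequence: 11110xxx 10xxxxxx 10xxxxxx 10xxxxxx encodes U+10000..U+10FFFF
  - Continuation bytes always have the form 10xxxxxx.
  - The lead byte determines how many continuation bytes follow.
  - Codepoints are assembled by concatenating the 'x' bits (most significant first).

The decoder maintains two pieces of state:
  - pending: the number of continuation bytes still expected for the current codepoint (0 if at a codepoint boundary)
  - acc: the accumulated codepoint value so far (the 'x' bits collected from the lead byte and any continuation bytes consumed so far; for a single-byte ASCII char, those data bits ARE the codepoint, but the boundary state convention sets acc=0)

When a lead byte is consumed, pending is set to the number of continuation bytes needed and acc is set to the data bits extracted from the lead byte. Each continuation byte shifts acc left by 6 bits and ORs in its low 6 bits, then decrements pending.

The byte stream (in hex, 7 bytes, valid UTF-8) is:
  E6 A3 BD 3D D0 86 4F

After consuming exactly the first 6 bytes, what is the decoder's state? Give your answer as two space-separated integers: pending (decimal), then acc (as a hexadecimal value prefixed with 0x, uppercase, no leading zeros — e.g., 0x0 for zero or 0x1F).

Answer: 0 0x406

Derivation:
Byte[0]=E6: 3-byte lead. pending=2, acc=0x6
Byte[1]=A3: continuation. acc=(acc<<6)|0x23=0x1A3, pending=1
Byte[2]=BD: continuation. acc=(acc<<6)|0x3D=0x68FD, pending=0
Byte[3]=3D: 1-byte. pending=0, acc=0x0
Byte[4]=D0: 2-byte lead. pending=1, acc=0x10
Byte[5]=86: continuation. acc=(acc<<6)|0x06=0x406, pending=0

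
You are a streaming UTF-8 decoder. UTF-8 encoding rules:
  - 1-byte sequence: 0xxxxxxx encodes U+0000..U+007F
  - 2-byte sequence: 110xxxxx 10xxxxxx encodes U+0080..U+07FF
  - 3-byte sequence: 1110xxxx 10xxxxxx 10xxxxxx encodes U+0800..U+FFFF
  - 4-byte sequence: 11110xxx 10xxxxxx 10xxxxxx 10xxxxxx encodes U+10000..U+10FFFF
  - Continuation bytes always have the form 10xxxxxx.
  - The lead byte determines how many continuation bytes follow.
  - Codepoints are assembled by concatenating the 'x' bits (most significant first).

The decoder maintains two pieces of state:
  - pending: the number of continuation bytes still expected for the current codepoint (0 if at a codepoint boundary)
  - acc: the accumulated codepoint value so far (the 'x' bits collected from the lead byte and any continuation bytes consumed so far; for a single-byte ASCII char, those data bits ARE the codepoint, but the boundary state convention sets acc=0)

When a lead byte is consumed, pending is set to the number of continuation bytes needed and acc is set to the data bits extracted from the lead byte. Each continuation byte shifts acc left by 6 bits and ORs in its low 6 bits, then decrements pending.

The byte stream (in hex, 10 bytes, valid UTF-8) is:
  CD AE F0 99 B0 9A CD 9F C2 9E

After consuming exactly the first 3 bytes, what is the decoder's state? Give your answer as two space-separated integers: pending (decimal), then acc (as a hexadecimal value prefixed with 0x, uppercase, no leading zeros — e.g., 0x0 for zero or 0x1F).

Answer: 3 0x0

Derivation:
Byte[0]=CD: 2-byte lead. pending=1, acc=0xD
Byte[1]=AE: continuation. acc=(acc<<6)|0x2E=0x36E, pending=0
Byte[2]=F0: 4-byte lead. pending=3, acc=0x0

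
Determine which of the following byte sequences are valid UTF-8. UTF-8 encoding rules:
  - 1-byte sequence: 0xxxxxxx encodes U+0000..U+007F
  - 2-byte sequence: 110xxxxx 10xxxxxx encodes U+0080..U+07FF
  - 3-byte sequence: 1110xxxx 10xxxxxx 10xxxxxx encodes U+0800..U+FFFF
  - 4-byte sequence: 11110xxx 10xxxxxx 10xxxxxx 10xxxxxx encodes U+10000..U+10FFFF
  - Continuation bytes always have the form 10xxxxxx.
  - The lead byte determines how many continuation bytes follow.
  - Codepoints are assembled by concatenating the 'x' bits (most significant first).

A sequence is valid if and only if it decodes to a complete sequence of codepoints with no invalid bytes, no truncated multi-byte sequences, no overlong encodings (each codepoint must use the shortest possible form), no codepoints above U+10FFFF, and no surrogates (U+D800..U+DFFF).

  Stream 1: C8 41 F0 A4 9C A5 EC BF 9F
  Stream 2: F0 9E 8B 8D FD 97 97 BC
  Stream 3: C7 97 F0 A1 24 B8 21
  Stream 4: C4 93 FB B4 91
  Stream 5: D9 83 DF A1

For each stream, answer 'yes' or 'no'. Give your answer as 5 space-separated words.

Stream 1: error at byte offset 1. INVALID
Stream 2: error at byte offset 4. INVALID
Stream 3: error at byte offset 4. INVALID
Stream 4: error at byte offset 2. INVALID
Stream 5: decodes cleanly. VALID

Answer: no no no no yes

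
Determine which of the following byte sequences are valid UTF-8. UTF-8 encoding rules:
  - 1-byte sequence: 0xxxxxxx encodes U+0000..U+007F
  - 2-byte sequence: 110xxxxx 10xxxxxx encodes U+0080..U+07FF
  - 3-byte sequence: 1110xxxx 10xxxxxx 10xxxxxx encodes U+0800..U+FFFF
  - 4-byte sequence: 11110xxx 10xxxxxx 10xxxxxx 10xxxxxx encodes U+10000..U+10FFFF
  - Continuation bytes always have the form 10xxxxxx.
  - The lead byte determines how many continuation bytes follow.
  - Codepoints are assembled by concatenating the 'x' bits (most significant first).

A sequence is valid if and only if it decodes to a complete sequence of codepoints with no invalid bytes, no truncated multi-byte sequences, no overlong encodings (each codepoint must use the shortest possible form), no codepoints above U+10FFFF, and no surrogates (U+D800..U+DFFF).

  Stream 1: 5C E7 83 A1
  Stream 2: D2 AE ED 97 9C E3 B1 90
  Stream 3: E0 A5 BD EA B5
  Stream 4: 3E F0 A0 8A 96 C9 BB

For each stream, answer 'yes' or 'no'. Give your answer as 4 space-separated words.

Stream 1: decodes cleanly. VALID
Stream 2: decodes cleanly. VALID
Stream 3: error at byte offset 5. INVALID
Stream 4: decodes cleanly. VALID

Answer: yes yes no yes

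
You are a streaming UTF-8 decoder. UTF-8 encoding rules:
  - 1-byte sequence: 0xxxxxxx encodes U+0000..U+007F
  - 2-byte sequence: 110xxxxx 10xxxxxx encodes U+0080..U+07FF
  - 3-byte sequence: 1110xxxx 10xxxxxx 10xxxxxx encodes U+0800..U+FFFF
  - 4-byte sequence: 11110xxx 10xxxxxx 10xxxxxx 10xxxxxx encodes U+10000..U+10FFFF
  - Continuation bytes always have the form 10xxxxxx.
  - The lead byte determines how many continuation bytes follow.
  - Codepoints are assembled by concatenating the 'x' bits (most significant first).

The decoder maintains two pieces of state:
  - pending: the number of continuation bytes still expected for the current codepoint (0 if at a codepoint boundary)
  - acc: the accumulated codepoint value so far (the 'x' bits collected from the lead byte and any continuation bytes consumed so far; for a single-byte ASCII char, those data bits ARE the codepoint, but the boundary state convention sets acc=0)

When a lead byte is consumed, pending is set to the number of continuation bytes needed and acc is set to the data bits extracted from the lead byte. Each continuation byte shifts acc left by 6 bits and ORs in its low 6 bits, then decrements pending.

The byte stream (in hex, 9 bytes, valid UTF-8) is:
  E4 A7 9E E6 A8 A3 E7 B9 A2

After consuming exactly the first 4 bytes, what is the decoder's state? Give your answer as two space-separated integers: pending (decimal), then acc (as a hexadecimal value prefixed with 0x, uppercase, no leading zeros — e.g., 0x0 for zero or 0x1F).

Answer: 2 0x6

Derivation:
Byte[0]=E4: 3-byte lead. pending=2, acc=0x4
Byte[1]=A7: continuation. acc=(acc<<6)|0x27=0x127, pending=1
Byte[2]=9E: continuation. acc=(acc<<6)|0x1E=0x49DE, pending=0
Byte[3]=E6: 3-byte lead. pending=2, acc=0x6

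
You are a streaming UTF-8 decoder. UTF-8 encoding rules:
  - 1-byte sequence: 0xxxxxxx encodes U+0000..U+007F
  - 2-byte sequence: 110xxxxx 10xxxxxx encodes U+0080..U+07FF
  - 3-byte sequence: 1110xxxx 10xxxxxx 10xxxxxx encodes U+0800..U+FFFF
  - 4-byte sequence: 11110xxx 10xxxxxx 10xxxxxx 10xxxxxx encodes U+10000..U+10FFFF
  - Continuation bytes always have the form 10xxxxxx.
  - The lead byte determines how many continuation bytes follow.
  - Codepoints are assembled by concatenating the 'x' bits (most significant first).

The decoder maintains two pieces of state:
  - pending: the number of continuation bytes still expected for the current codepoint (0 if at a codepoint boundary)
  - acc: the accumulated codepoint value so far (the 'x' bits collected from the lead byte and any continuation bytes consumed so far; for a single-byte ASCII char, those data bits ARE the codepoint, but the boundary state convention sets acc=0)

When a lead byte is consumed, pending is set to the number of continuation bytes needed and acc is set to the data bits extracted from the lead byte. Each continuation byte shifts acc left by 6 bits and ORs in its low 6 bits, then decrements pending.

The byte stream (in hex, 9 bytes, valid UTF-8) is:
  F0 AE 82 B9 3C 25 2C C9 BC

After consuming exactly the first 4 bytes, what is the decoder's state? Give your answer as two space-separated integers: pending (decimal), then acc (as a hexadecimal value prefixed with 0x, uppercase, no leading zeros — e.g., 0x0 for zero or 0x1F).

Answer: 0 0x2E0B9

Derivation:
Byte[0]=F0: 4-byte lead. pending=3, acc=0x0
Byte[1]=AE: continuation. acc=(acc<<6)|0x2E=0x2E, pending=2
Byte[2]=82: continuation. acc=(acc<<6)|0x02=0xB82, pending=1
Byte[3]=B9: continuation. acc=(acc<<6)|0x39=0x2E0B9, pending=0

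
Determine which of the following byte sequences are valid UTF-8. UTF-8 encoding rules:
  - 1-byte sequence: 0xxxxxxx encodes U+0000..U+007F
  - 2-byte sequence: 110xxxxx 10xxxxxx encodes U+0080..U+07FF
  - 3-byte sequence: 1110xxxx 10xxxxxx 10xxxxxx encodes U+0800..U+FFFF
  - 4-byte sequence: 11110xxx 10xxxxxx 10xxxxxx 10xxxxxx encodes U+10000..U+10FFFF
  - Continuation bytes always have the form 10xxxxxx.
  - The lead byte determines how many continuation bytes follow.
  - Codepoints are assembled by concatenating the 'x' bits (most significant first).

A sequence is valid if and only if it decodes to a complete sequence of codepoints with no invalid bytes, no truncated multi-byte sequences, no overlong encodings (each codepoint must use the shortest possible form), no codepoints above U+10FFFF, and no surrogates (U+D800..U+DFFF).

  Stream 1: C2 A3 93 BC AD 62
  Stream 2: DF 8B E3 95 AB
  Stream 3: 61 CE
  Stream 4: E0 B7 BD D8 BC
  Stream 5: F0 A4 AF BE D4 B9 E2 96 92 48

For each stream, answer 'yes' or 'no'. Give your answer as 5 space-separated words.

Stream 1: error at byte offset 2. INVALID
Stream 2: decodes cleanly. VALID
Stream 3: error at byte offset 2. INVALID
Stream 4: decodes cleanly. VALID
Stream 5: decodes cleanly. VALID

Answer: no yes no yes yes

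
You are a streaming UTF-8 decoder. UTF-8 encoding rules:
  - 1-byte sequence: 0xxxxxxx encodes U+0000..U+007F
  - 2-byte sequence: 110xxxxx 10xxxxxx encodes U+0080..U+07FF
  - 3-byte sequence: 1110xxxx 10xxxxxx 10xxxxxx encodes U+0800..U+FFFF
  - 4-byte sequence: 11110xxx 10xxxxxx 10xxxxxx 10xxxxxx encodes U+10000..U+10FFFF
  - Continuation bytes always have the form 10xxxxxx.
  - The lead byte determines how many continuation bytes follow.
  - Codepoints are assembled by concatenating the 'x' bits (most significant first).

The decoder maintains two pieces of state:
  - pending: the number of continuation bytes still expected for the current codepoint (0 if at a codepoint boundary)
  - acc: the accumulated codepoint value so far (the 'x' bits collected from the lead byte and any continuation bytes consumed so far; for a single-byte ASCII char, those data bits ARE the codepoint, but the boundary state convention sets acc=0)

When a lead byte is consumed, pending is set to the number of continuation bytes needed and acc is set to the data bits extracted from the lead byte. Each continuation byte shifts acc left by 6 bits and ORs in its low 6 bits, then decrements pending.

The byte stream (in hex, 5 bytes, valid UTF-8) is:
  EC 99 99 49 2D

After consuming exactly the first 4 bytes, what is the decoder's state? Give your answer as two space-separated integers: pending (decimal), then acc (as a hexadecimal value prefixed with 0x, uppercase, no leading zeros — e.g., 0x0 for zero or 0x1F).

Byte[0]=EC: 3-byte lead. pending=2, acc=0xC
Byte[1]=99: continuation. acc=(acc<<6)|0x19=0x319, pending=1
Byte[2]=99: continuation. acc=(acc<<6)|0x19=0xC659, pending=0
Byte[3]=49: 1-byte. pending=0, acc=0x0

Answer: 0 0x0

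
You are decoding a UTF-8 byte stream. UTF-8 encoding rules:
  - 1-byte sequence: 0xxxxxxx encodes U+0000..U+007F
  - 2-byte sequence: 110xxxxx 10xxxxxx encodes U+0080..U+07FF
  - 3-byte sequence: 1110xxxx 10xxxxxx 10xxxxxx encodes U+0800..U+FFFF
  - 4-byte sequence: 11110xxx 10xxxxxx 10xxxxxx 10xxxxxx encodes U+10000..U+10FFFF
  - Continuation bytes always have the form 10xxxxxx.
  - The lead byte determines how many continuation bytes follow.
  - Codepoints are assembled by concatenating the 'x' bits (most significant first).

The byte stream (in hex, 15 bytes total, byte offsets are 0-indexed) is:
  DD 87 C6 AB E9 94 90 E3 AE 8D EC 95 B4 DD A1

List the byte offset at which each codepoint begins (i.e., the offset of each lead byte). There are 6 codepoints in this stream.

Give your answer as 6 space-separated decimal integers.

Answer: 0 2 4 7 10 13

Derivation:
Byte[0]=DD: 2-byte lead, need 1 cont bytes. acc=0x1D
Byte[1]=87: continuation. acc=(acc<<6)|0x07=0x747
Completed: cp=U+0747 (starts at byte 0)
Byte[2]=C6: 2-byte lead, need 1 cont bytes. acc=0x6
Byte[3]=AB: continuation. acc=(acc<<6)|0x2B=0x1AB
Completed: cp=U+01AB (starts at byte 2)
Byte[4]=E9: 3-byte lead, need 2 cont bytes. acc=0x9
Byte[5]=94: continuation. acc=(acc<<6)|0x14=0x254
Byte[6]=90: continuation. acc=(acc<<6)|0x10=0x9510
Completed: cp=U+9510 (starts at byte 4)
Byte[7]=E3: 3-byte lead, need 2 cont bytes. acc=0x3
Byte[8]=AE: continuation. acc=(acc<<6)|0x2E=0xEE
Byte[9]=8D: continuation. acc=(acc<<6)|0x0D=0x3B8D
Completed: cp=U+3B8D (starts at byte 7)
Byte[10]=EC: 3-byte lead, need 2 cont bytes. acc=0xC
Byte[11]=95: continuation. acc=(acc<<6)|0x15=0x315
Byte[12]=B4: continuation. acc=(acc<<6)|0x34=0xC574
Completed: cp=U+C574 (starts at byte 10)
Byte[13]=DD: 2-byte lead, need 1 cont bytes. acc=0x1D
Byte[14]=A1: continuation. acc=(acc<<6)|0x21=0x761
Completed: cp=U+0761 (starts at byte 13)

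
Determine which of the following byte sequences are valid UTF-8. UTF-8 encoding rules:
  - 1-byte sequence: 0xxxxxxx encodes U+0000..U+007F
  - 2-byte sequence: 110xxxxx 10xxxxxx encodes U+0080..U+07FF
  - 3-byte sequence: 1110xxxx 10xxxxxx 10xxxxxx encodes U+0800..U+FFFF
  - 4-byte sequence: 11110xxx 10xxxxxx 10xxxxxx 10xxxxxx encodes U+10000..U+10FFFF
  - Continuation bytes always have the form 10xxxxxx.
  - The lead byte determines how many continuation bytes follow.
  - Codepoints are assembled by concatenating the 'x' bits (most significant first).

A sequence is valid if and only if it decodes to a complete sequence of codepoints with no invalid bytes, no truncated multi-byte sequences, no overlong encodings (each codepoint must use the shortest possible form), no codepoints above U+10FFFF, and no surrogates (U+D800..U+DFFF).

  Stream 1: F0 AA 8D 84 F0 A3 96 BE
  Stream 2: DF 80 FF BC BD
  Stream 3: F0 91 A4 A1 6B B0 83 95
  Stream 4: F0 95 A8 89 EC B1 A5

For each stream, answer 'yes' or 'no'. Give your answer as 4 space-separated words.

Answer: yes no no yes

Derivation:
Stream 1: decodes cleanly. VALID
Stream 2: error at byte offset 2. INVALID
Stream 3: error at byte offset 5. INVALID
Stream 4: decodes cleanly. VALID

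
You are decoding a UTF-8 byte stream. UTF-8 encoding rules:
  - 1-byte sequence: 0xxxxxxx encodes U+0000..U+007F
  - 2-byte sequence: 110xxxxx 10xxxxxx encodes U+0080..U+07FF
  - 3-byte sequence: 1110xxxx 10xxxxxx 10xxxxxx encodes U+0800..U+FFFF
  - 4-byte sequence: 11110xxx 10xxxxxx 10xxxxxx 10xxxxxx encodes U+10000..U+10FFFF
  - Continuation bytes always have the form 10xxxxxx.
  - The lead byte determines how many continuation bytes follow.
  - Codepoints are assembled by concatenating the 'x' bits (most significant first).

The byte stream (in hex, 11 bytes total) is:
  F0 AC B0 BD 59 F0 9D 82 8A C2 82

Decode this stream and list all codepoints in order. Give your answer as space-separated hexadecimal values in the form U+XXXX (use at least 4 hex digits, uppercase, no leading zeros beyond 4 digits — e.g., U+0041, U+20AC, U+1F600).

Answer: U+2CC3D U+0059 U+1D08A U+0082

Derivation:
Byte[0]=F0: 4-byte lead, need 3 cont bytes. acc=0x0
Byte[1]=AC: continuation. acc=(acc<<6)|0x2C=0x2C
Byte[2]=B0: continuation. acc=(acc<<6)|0x30=0xB30
Byte[3]=BD: continuation. acc=(acc<<6)|0x3D=0x2CC3D
Completed: cp=U+2CC3D (starts at byte 0)
Byte[4]=59: 1-byte ASCII. cp=U+0059
Byte[5]=F0: 4-byte lead, need 3 cont bytes. acc=0x0
Byte[6]=9D: continuation. acc=(acc<<6)|0x1D=0x1D
Byte[7]=82: continuation. acc=(acc<<6)|0x02=0x742
Byte[8]=8A: continuation. acc=(acc<<6)|0x0A=0x1D08A
Completed: cp=U+1D08A (starts at byte 5)
Byte[9]=C2: 2-byte lead, need 1 cont bytes. acc=0x2
Byte[10]=82: continuation. acc=(acc<<6)|0x02=0x82
Completed: cp=U+0082 (starts at byte 9)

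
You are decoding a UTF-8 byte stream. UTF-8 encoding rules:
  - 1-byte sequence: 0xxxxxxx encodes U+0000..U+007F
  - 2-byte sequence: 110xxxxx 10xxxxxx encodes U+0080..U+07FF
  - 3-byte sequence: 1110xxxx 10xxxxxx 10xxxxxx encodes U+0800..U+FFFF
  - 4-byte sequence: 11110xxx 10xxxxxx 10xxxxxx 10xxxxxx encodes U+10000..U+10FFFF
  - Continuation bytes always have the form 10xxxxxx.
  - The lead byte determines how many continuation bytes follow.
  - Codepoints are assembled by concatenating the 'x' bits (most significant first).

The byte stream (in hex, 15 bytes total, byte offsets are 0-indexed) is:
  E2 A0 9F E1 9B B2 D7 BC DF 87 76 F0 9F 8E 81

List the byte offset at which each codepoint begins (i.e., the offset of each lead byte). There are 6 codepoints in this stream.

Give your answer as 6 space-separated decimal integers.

Answer: 0 3 6 8 10 11

Derivation:
Byte[0]=E2: 3-byte lead, need 2 cont bytes. acc=0x2
Byte[1]=A0: continuation. acc=(acc<<6)|0x20=0xA0
Byte[2]=9F: continuation. acc=(acc<<6)|0x1F=0x281F
Completed: cp=U+281F (starts at byte 0)
Byte[3]=E1: 3-byte lead, need 2 cont bytes. acc=0x1
Byte[4]=9B: continuation. acc=(acc<<6)|0x1B=0x5B
Byte[5]=B2: continuation. acc=(acc<<6)|0x32=0x16F2
Completed: cp=U+16F2 (starts at byte 3)
Byte[6]=D7: 2-byte lead, need 1 cont bytes. acc=0x17
Byte[7]=BC: continuation. acc=(acc<<6)|0x3C=0x5FC
Completed: cp=U+05FC (starts at byte 6)
Byte[8]=DF: 2-byte lead, need 1 cont bytes. acc=0x1F
Byte[9]=87: continuation. acc=(acc<<6)|0x07=0x7C7
Completed: cp=U+07C7 (starts at byte 8)
Byte[10]=76: 1-byte ASCII. cp=U+0076
Byte[11]=F0: 4-byte lead, need 3 cont bytes. acc=0x0
Byte[12]=9F: continuation. acc=(acc<<6)|0x1F=0x1F
Byte[13]=8E: continuation. acc=(acc<<6)|0x0E=0x7CE
Byte[14]=81: continuation. acc=(acc<<6)|0x01=0x1F381
Completed: cp=U+1F381 (starts at byte 11)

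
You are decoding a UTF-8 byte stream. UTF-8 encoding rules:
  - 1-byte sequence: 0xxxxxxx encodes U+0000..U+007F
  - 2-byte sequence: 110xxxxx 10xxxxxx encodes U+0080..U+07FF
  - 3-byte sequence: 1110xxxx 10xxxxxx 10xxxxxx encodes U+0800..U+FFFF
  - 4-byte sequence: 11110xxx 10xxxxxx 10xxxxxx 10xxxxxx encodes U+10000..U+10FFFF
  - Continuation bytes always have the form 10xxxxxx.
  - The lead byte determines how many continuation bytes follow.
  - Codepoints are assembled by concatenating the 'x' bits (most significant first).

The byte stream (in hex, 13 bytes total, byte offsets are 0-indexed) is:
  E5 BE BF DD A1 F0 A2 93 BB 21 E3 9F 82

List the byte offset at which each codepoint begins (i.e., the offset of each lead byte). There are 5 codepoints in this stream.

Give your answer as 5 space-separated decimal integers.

Answer: 0 3 5 9 10

Derivation:
Byte[0]=E5: 3-byte lead, need 2 cont bytes. acc=0x5
Byte[1]=BE: continuation. acc=(acc<<6)|0x3E=0x17E
Byte[2]=BF: continuation. acc=(acc<<6)|0x3F=0x5FBF
Completed: cp=U+5FBF (starts at byte 0)
Byte[3]=DD: 2-byte lead, need 1 cont bytes. acc=0x1D
Byte[4]=A1: continuation. acc=(acc<<6)|0x21=0x761
Completed: cp=U+0761 (starts at byte 3)
Byte[5]=F0: 4-byte lead, need 3 cont bytes. acc=0x0
Byte[6]=A2: continuation. acc=(acc<<6)|0x22=0x22
Byte[7]=93: continuation. acc=(acc<<6)|0x13=0x893
Byte[8]=BB: continuation. acc=(acc<<6)|0x3B=0x224FB
Completed: cp=U+224FB (starts at byte 5)
Byte[9]=21: 1-byte ASCII. cp=U+0021
Byte[10]=E3: 3-byte lead, need 2 cont bytes. acc=0x3
Byte[11]=9F: continuation. acc=(acc<<6)|0x1F=0xDF
Byte[12]=82: continuation. acc=(acc<<6)|0x02=0x37C2
Completed: cp=U+37C2 (starts at byte 10)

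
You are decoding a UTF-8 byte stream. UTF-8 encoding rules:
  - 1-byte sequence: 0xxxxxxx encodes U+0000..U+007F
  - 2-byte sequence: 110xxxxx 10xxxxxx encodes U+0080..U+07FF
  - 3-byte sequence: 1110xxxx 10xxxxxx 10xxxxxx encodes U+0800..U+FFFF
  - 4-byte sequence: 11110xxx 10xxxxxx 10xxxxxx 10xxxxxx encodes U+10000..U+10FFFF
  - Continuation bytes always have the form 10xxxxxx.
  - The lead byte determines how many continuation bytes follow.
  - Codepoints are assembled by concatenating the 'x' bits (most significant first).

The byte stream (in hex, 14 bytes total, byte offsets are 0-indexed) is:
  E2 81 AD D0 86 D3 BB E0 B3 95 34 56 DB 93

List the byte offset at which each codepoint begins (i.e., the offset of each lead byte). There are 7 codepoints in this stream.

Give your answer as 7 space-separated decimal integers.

Byte[0]=E2: 3-byte lead, need 2 cont bytes. acc=0x2
Byte[1]=81: continuation. acc=(acc<<6)|0x01=0x81
Byte[2]=AD: continuation. acc=(acc<<6)|0x2D=0x206D
Completed: cp=U+206D (starts at byte 0)
Byte[3]=D0: 2-byte lead, need 1 cont bytes. acc=0x10
Byte[4]=86: continuation. acc=(acc<<6)|0x06=0x406
Completed: cp=U+0406 (starts at byte 3)
Byte[5]=D3: 2-byte lead, need 1 cont bytes. acc=0x13
Byte[6]=BB: continuation. acc=(acc<<6)|0x3B=0x4FB
Completed: cp=U+04FB (starts at byte 5)
Byte[7]=E0: 3-byte lead, need 2 cont bytes. acc=0x0
Byte[8]=B3: continuation. acc=(acc<<6)|0x33=0x33
Byte[9]=95: continuation. acc=(acc<<6)|0x15=0xCD5
Completed: cp=U+0CD5 (starts at byte 7)
Byte[10]=34: 1-byte ASCII. cp=U+0034
Byte[11]=56: 1-byte ASCII. cp=U+0056
Byte[12]=DB: 2-byte lead, need 1 cont bytes. acc=0x1B
Byte[13]=93: continuation. acc=(acc<<6)|0x13=0x6D3
Completed: cp=U+06D3 (starts at byte 12)

Answer: 0 3 5 7 10 11 12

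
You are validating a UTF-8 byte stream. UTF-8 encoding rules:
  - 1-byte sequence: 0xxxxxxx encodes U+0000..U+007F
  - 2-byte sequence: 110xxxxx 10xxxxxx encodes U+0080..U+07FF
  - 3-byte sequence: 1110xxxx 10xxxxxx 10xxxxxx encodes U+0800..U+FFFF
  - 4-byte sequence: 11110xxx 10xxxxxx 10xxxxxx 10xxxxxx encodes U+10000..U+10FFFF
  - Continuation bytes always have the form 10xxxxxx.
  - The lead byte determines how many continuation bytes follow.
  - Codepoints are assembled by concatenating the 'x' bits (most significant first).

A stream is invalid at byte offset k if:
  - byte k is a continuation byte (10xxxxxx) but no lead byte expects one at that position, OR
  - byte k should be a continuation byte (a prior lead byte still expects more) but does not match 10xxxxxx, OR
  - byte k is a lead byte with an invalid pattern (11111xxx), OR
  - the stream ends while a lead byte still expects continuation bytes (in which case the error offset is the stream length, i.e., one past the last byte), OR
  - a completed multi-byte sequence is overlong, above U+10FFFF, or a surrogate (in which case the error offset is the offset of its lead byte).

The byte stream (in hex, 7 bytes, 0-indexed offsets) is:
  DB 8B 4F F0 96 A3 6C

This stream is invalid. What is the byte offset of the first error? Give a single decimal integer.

Answer: 6

Derivation:
Byte[0]=DB: 2-byte lead, need 1 cont bytes. acc=0x1B
Byte[1]=8B: continuation. acc=(acc<<6)|0x0B=0x6CB
Completed: cp=U+06CB (starts at byte 0)
Byte[2]=4F: 1-byte ASCII. cp=U+004F
Byte[3]=F0: 4-byte lead, need 3 cont bytes. acc=0x0
Byte[4]=96: continuation. acc=(acc<<6)|0x16=0x16
Byte[5]=A3: continuation. acc=(acc<<6)|0x23=0x5A3
Byte[6]=6C: expected 10xxxxxx continuation. INVALID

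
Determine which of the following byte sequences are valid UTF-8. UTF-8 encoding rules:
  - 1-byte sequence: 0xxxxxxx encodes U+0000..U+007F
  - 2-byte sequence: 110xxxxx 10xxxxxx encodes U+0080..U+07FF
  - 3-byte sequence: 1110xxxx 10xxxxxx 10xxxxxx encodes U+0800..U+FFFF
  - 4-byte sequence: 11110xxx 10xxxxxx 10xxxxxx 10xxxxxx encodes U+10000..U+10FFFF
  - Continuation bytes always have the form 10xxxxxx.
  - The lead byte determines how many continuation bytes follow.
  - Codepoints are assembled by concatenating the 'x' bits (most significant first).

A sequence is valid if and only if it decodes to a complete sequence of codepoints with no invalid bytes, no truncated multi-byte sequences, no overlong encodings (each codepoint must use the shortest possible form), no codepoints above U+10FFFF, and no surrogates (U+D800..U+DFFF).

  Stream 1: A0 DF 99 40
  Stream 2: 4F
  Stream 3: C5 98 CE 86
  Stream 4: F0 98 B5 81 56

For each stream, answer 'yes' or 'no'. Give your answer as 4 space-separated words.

Answer: no yes yes yes

Derivation:
Stream 1: error at byte offset 0. INVALID
Stream 2: decodes cleanly. VALID
Stream 3: decodes cleanly. VALID
Stream 4: decodes cleanly. VALID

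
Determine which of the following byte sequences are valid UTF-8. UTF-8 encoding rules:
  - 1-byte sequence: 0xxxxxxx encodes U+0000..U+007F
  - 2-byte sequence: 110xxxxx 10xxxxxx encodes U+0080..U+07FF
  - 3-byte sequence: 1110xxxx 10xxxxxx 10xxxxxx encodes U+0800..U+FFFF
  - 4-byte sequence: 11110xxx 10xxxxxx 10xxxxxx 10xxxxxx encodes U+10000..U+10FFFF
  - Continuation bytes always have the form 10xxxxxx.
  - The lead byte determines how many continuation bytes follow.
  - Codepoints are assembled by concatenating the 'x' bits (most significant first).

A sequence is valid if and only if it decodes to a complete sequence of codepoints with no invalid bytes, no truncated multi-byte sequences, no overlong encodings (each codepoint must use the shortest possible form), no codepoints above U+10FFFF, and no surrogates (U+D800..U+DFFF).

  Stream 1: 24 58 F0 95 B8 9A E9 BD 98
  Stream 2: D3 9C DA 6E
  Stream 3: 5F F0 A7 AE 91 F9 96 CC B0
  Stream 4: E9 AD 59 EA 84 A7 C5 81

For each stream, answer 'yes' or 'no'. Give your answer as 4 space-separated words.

Answer: yes no no no

Derivation:
Stream 1: decodes cleanly. VALID
Stream 2: error at byte offset 3. INVALID
Stream 3: error at byte offset 5. INVALID
Stream 4: error at byte offset 2. INVALID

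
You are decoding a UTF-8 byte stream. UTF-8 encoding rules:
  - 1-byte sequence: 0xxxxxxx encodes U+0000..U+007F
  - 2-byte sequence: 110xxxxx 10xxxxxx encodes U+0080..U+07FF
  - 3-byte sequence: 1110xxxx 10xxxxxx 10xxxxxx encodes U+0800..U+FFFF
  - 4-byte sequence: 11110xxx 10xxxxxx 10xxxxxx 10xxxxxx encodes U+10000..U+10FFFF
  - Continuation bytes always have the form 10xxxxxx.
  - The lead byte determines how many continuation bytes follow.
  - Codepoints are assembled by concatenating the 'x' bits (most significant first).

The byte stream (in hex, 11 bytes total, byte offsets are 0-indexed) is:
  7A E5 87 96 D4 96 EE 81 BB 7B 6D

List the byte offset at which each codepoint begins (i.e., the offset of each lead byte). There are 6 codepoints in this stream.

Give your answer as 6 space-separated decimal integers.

Answer: 0 1 4 6 9 10

Derivation:
Byte[0]=7A: 1-byte ASCII. cp=U+007A
Byte[1]=E5: 3-byte lead, need 2 cont bytes. acc=0x5
Byte[2]=87: continuation. acc=(acc<<6)|0x07=0x147
Byte[3]=96: continuation. acc=(acc<<6)|0x16=0x51D6
Completed: cp=U+51D6 (starts at byte 1)
Byte[4]=D4: 2-byte lead, need 1 cont bytes. acc=0x14
Byte[5]=96: continuation. acc=(acc<<6)|0x16=0x516
Completed: cp=U+0516 (starts at byte 4)
Byte[6]=EE: 3-byte lead, need 2 cont bytes. acc=0xE
Byte[7]=81: continuation. acc=(acc<<6)|0x01=0x381
Byte[8]=BB: continuation. acc=(acc<<6)|0x3B=0xE07B
Completed: cp=U+E07B (starts at byte 6)
Byte[9]=7B: 1-byte ASCII. cp=U+007B
Byte[10]=6D: 1-byte ASCII. cp=U+006D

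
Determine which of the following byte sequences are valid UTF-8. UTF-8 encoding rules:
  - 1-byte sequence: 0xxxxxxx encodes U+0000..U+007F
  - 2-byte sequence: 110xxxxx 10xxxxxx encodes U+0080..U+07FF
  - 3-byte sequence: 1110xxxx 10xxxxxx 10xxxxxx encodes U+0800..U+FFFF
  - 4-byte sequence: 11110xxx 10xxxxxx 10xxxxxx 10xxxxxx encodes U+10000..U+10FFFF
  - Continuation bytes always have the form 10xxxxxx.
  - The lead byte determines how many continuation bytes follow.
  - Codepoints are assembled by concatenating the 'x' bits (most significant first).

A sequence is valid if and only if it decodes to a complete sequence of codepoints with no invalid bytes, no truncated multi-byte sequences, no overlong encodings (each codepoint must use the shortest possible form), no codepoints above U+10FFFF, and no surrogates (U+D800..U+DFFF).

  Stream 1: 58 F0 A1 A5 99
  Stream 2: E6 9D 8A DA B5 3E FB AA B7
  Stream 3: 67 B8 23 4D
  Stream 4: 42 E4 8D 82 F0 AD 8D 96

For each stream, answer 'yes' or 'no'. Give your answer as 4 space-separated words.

Answer: yes no no yes

Derivation:
Stream 1: decodes cleanly. VALID
Stream 2: error at byte offset 6. INVALID
Stream 3: error at byte offset 1. INVALID
Stream 4: decodes cleanly. VALID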